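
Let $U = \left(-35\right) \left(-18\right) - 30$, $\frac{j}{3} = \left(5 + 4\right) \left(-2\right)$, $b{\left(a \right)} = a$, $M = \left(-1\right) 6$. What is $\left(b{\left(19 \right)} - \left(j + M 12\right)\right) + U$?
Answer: $745$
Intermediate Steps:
$M = -6$
$j = -54$ ($j = 3 \left(5 + 4\right) \left(-2\right) = 3 \cdot 9 \left(-2\right) = 3 \left(-18\right) = -54$)
$U = 600$ ($U = 630 - 30 = 600$)
$\left(b{\left(19 \right)} - \left(j + M 12\right)\right) + U = \left(19 - \left(-54 - 72\right)\right) + 600 = \left(19 - -126\right) + 600 = \left(19 + 126\right) + 600 = 145 + 600 = 745$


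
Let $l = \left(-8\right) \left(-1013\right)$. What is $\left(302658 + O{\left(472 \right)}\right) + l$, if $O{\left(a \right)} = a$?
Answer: $311234$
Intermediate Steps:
$l = 8104$
$\left(302658 + O{\left(472 \right)}\right) + l = \left(302658 + 472\right) + 8104 = 303130 + 8104 = 311234$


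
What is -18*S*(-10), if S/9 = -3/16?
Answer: -1215/4 ≈ -303.75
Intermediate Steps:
S = -27/16 (S = 9*(-3/16) = -27/16 ≈ -1.6875)
-18*S*(-10) = -18*(-27/16)*(-10) = (243/8)*(-10) = -1215/4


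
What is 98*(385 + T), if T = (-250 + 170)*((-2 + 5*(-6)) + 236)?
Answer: -1561630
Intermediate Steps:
T = -16320 (T = -80*((-2 - 30) + 236) = -80*(-32 + 236) = -80*204 = -16320)
98*(385 + T) = 98*(385 - 16320) = 98*(-15935) = -1561630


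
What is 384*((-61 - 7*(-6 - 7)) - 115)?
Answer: -32640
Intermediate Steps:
384*((-61 - 7*(-6 - 7)) - 115) = 384*((-61 - 7*(-13)) - 115) = 384*((-61 - 1*(-91)) - 115) = 384*((-61 + 91) - 115) = 384*(30 - 115) = 384*(-85) = -32640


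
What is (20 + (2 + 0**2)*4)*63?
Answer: 1764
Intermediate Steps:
(20 + (2 + 0**2)*4)*63 = (20 + (2 + 0)*4)*63 = (20 + 2*4)*63 = (20 + 8)*63 = 28*63 = 1764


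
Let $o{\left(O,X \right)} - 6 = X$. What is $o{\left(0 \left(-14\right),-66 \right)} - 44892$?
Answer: $-44952$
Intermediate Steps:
$o{\left(O,X \right)} = 6 + X$
$o{\left(0 \left(-14\right),-66 \right)} - 44892 = \left(6 - 66\right) - 44892 = -60 - 44892 = -44952$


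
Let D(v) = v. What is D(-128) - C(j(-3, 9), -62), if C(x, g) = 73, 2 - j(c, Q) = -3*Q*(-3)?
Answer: -201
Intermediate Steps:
j(c, Q) = 2 - 9*Q (j(c, Q) = 2 - (-3*Q)*(-3) = 2 - 9*Q)
D(-128) - C(j(-3, 9), -62) = -128 - 1*73 = -128 - 73 = -201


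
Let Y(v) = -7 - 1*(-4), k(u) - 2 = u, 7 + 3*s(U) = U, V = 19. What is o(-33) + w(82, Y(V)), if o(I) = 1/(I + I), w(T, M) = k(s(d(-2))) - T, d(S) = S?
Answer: -5479/66 ≈ -83.015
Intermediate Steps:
s(U) = -7/3 + U/3
k(u) = 2 + u
Y(v) = -3 (Y(v) = -7 + 4 = -3)
w(T, M) = -1 - T (w(T, M) = (2 + (-7/3 + (⅓)*(-2))) - T = (2 + (-7/3 - ⅔)) - T = (2 - 3) - T = -1 - T)
o(I) = 1/(2*I)
o(-33) + w(82, Y(V)) = (½)/(-33) + (-1 - 1*82) = (½)*(-1/33) + (-1 - 82) = -1/66 - 83 = -5479/66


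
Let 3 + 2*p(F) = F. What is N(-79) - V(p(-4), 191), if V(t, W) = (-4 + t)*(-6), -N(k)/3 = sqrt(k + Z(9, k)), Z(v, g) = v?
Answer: -45 - 3*I*sqrt(70) ≈ -45.0 - 25.1*I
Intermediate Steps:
p(F) = -3/2 + F/2
N(k) = -3*sqrt(9 + k) (N(k) = -3*sqrt(k + 9) = -3*sqrt(9 + k))
V(t, W) = 24 - 6*t
N(-79) - V(p(-4), 191) = -3*sqrt(9 - 79) - (24 - 6*(-3/2 + (1/2)*(-4))) = -3*I*sqrt(70) - (24 - 6*(-3/2 - 2)) = -3*I*sqrt(70) - (24 - 6*(-7/2)) = -3*I*sqrt(70) - (24 + 21) = -3*I*sqrt(70) - 1*45 = -3*I*sqrt(70) - 45 = -45 - 3*I*sqrt(70)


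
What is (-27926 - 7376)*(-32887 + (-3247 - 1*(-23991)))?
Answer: 428672186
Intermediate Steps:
(-27926 - 7376)*(-32887 + (-3247 - 1*(-23991))) = -35302*(-32887 + (-3247 + 23991)) = -35302*(-32887 + 20744) = -35302*(-12143) = 428672186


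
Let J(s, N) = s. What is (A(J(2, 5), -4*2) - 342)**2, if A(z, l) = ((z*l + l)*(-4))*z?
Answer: 22500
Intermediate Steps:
A(z, l) = z*(-4*l - 4*l*z) (A(z, l) = ((l*z + l)*(-4))*z = ((l + l*z)*(-4))*z = (-4*l - 4*l*z)*z = z*(-4*l - 4*l*z))
(A(J(2, 5), -4*2) - 342)**2 = (-4*(-4*2)*2*(1 + 2) - 342)**2 = (-4*(-8)*2*3 - 342)**2 = (192 - 342)**2 = (-150)**2 = 22500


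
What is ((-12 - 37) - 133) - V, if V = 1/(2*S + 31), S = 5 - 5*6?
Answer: -3457/19 ≈ -181.95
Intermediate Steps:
S = -25 (S = 5 - 30 = -25)
V = -1/19 (V = 1/(2*(-25) + 31) = 1/(-50 + 31) = 1/(-19) = -1/19 ≈ -0.052632)
((-12 - 37) - 133) - V = ((-12 - 37) - 133) - 1*(-1/19) = (-49 - 133) + 1/19 = -182 + 1/19 = -3457/19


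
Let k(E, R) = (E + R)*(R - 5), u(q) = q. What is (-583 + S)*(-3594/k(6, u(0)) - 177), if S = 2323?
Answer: -99528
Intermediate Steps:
k(E, R) = (-5 + R)*(E + R) (k(E, R) = (E + R)*(-5 + R) = (-5 + R)*(E + R))
(-583 + S)*(-3594/k(6, u(0)) - 177) = (-583 + 2323)*(-3594/(0² - 5*6 - 5*0 + 6*0) - 177) = 1740*(-3594/(0 - 30 + 0 + 0) - 177) = 1740*(-3594/(-30) - 177) = 1740*(-3594*(-1/30) - 177) = 1740*(599/5 - 177) = 1740*(-286/5) = -99528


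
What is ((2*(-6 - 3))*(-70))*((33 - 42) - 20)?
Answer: -36540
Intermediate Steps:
((2*(-6 - 3))*(-70))*((33 - 42) - 20) = ((2*(-9))*(-70))*(-9 - 20) = -18*(-70)*(-29) = 1260*(-29) = -36540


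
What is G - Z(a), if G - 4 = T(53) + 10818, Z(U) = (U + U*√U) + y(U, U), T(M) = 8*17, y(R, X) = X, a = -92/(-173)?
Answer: 1895550/173 - 184*√3979/29929 ≈ 10957.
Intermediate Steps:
a = 92/173 (a = -92*(-1/173) = 92/173 ≈ 0.53179)
T(M) = 136
Z(U) = U^(3/2) + 2*U (Z(U) = (U + U*√U) + U = (U + U^(3/2)) + U = U^(3/2) + 2*U)
G = 10958 (G = 4 + (136 + 10818) = 4 + 10954 = 10958)
G - Z(a) = 10958 - ((92/173)^(3/2) + 2*(92/173)) = 10958 - (184*√3979/29929 + 184/173) = 10958 - (184/173 + 184*√3979/29929) = 10958 + (-184/173 - 184*√3979/29929) = 1895550/173 - 184*√3979/29929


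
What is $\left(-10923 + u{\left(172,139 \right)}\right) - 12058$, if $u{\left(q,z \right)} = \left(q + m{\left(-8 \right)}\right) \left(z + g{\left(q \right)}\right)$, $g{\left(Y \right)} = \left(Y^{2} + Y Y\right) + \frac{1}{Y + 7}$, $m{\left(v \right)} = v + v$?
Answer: $\frac{1651975225}{179} \approx 9.2289 \cdot 10^{6}$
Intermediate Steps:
$m{\left(v \right)} = 2 v$
$g{\left(Y \right)} = \frac{1}{7 + Y} + 2 Y^{2}$ ($g{\left(Y \right)} = \left(Y^{2} + Y^{2}\right) + \frac{1}{7 + Y} = 2 Y^{2} + \frac{1}{7 + Y} = \frac{1}{7 + Y} + 2 Y^{2}$)
$u{\left(q,z \right)} = \left(-16 + q\right) \left(z + \frac{1 + 2 q^{3} + 14 q^{2}}{7 + q}\right)$ ($u{\left(q,z \right)} = \left(q + 2 \left(-8\right)\right) \left(z + \frac{1 + 2 q^{3} + 14 q^{2}}{7 + q}\right) = \left(q - 16\right) \left(z + \frac{1 + 2 q^{3} + 14 q^{2}}{7 + q}\right) = \left(-16 + q\right) \left(z + \frac{1 + 2 q^{3} + 14 q^{2}}{7 + q}\right)$)
$\left(-10923 + u{\left(172,139 \right)}\right) - 12058 = \left(-10923 + \frac{-16 + 172 - 224 \cdot 172^{2} - 15568 - 18 \cdot 172^{3} + 2 \cdot 172^{4} + 139 \cdot 172^{2} - 1548 \cdot 139}{7 + 172}\right) - 12058 = \left(-10923 + \frac{-16 + 172 - 6626816 - 15568 - 91592064 + 2 \cdot 875213056 + 139 \cdot 29584 - 215172}{179}\right) - 12058 = \left(-10923 + \frac{-16 + 172 - 6626816 - 15568 - 91592064 + 1750426112 + 4112176 - 215172}{179}\right) - 12058 = \left(-10923 + \frac{1}{179} \cdot 1656088824\right) - 12058 = \left(-10923 + \frac{1656088824}{179}\right) - 12058 = \frac{1654133607}{179} - 12058 = \frac{1651975225}{179}$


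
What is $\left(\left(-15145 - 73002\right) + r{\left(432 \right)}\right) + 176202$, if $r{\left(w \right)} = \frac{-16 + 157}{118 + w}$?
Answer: $\frac{48430391}{550} \approx 88055.0$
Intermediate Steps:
$r{\left(w \right)} = \frac{141}{118 + w}$
$\left(\left(-15145 - 73002\right) + r{\left(432 \right)}\right) + 176202 = \left(\left(-15145 - 73002\right) + \frac{141}{118 + 432}\right) + 176202 = \left(\left(-15145 - 73002\right) + \frac{141}{550}\right) + 176202 = \left(-88147 + 141 \cdot \frac{1}{550}\right) + 176202 = \left(-88147 + \frac{141}{550}\right) + 176202 = - \frac{48480709}{550} + 176202 = \frac{48430391}{550}$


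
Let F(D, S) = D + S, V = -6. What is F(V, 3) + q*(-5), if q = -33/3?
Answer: 52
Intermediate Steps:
q = -11 (q = -33*1/3 = -11)
F(V, 3) + q*(-5) = (-6 + 3) - 11*(-5) = -3 + 55 = 52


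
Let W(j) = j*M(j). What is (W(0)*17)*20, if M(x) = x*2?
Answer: 0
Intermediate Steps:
M(x) = 2*x
W(j) = 2*j² (W(j) = j*(2*j) = 2*j²)
(W(0)*17)*20 = ((2*0²)*17)*20 = ((2*0)*17)*20 = (0*17)*20 = 0*20 = 0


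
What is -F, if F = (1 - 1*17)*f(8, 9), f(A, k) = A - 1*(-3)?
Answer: 176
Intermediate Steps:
f(A, k) = 3 + A (f(A, k) = A + 3 = 3 + A)
F = -176 (F = (1 - 1*17)*(3 + 8) = (1 - 17)*11 = -16*11 = -176)
-F = -1*(-176) = 176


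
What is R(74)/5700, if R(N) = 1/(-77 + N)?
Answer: -1/17100 ≈ -5.8480e-5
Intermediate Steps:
R(74)/5700 = 1/((-77 + 74)*5700) = (1/5700)/(-3) = -1/3*1/5700 = -1/17100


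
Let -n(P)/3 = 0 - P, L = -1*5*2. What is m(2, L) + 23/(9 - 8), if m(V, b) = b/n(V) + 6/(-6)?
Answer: 61/3 ≈ 20.333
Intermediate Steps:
L = -10 (L = -5*2 = -10)
n(P) = 3*P (n(P) = -3*(0 - P) = -(-3)*P = 3*P)
m(V, b) = -1 + b/(3*V) (m(V, b) = b/((3*V)) + 6/(-6) = b*(1/(3*V)) + 6*(-1/6) = b/(3*V) - 1 = -1 + b/(3*V))
m(2, L) + 23/(9 - 8) = (-1*2 + (1/3)*(-10))/2 + 23/(9 - 8) = (-2 - 10/3)/2 + 23/1 = (1/2)*(-16/3) + 23*1 = -8/3 + 23 = 61/3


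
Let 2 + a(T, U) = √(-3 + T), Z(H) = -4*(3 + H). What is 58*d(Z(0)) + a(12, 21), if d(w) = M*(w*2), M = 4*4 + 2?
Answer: -25055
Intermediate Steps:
Z(H) = -12 - 4*H
M = 18 (M = 16 + 2 = 18)
a(T, U) = -2 + √(-3 + T)
d(w) = 36*w (d(w) = 18*(w*2) = 18*(2*w) = 36*w)
58*d(Z(0)) + a(12, 21) = 58*(36*(-12 - 4*0)) + (-2 + √(-3 + 12)) = 58*(36*(-12 + 0)) + (-2 + √9) = 58*(36*(-12)) + (-2 + 3) = 58*(-432) + 1 = -25056 + 1 = -25055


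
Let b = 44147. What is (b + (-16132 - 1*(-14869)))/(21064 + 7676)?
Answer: 10721/7185 ≈ 1.4921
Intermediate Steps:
(b + (-16132 - 1*(-14869)))/(21064 + 7676) = (44147 + (-16132 - 1*(-14869)))/(21064 + 7676) = (44147 + (-16132 + 14869))/28740 = (44147 - 1263)*(1/28740) = 42884*(1/28740) = 10721/7185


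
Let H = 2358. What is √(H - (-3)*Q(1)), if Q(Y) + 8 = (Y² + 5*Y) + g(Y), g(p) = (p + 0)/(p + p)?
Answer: 3*√1046/2 ≈ 48.513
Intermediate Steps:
g(p) = ½ (g(p) = p/((2*p)) = p*(1/(2*p)) = ½)
Q(Y) = -15/2 + Y² + 5*Y (Q(Y) = -8 + ((Y² + 5*Y) + ½) = -8 + (½ + Y² + 5*Y) = -15/2 + Y² + 5*Y)
√(H - (-3)*Q(1)) = √(2358 - (-3)*(-15/2 + 1² + 5*1)) = √(2358 - (-3)*(-15/2 + 1 + 5)) = √(2358 - (-3)*(-3)/2) = √(2358 - 3*3/2) = √(2358 - 9/2) = √(4707/2) = 3*√1046/2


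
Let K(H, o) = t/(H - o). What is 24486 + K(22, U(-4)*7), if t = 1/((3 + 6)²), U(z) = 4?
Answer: 11900195/486 ≈ 24486.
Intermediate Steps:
t = 1/81 (t = 1/(9²) = 1/81 ≈ 0.012346)
K(H, o) = 1/(81*(H - o))
24486 + K(22, U(-4)*7) = 24486 + 1/(81*(22 - 4*7)) = 24486 + 1/(81*(22 - 1*28)) = 24486 + 1/(81*(22 - 28)) = 24486 + (1/81)/(-6) = 24486 + (1/81)*(-⅙) = 24486 - 1/486 = 11900195/486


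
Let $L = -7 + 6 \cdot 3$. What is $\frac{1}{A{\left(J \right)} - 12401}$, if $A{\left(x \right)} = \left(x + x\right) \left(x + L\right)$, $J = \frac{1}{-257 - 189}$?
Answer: $- \frac{99458}{1233383563} \approx -8.0638 \cdot 10^{-5}$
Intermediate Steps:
$L = 11$ ($L = -7 + 18 = 11$)
$J = - \frac{1}{446}$ ($J = \frac{1}{-446} = - \frac{1}{446} \approx -0.0022422$)
$A{\left(x \right)} = 2 x \left(11 + x\right)$ ($A{\left(x \right)} = \left(x + x\right) \left(x + 11\right) = 2 x \left(11 + x\right)$)
$\frac{1}{A{\left(J \right)} - 12401} = \frac{1}{2 \left(- \frac{1}{446}\right) \left(11 - \frac{1}{446}\right) - 12401} = \frac{1}{2 \left(- \frac{1}{446}\right) \frac{4905}{446} - 12401} = \frac{1}{- \frac{4905}{99458} - 12401} = \frac{1}{- \frac{1233383563}{99458}} = - \frac{99458}{1233383563}$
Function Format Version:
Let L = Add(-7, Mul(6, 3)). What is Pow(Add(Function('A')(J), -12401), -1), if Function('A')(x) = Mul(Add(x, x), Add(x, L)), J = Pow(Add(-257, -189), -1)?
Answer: Rational(-99458, 1233383563) ≈ -8.0638e-5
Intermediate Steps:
L = 11 (L = Add(-7, 18) = 11)
J = Rational(-1, 446) (J = Pow(-446, -1) = Rational(-1, 446) ≈ -0.0022422)
Function('A')(x) = Mul(2, x, Add(11, x)) (Function('A')(x) = Mul(Add(x, x), Add(x, 11)) = Mul(Mul(2, x), Add(11, x)) = Mul(2, x, Add(11, x)))
Pow(Add(Function('A')(J), -12401), -1) = Pow(Add(Mul(2, Rational(-1, 446), Add(11, Rational(-1, 446))), -12401), -1) = Pow(Add(Mul(2, Rational(-1, 446), Rational(4905, 446)), -12401), -1) = Pow(Add(Rational(-4905, 99458), -12401), -1) = Pow(Rational(-1233383563, 99458), -1) = Rational(-99458, 1233383563)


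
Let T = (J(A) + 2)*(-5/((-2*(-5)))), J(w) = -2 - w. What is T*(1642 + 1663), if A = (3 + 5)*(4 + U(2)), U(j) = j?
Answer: 79320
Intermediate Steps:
A = 48 (A = (3 + 5)*(4 + 2) = 8*6 = 48)
T = 24 (T = ((-2 - 1*48) + 2)*(-5/((-2*(-5)))) = ((-2 - 48) + 2)*(-5/10) = (-50 + 2)*(-5*⅒) = -48*(-½) = 24)
T*(1642 + 1663) = 24*(1642 + 1663) = 24*3305 = 79320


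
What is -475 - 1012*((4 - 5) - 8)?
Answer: 8633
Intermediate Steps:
-475 - 1012*((4 - 5) - 8) = -475 - 1012*(-1 - 8) = -475 - 1012*(-9) = -475 - 253*(-36) = -475 + 9108 = 8633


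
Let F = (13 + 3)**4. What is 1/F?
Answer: 1/65536 ≈ 1.5259e-5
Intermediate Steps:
F = 65536 (F = 16**4 = 65536)
1/F = 1/65536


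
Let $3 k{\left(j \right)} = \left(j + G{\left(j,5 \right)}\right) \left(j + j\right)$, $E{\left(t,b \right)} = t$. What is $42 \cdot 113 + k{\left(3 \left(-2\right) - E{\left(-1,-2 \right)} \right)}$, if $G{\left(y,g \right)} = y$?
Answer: $\frac{14338}{3} \approx 4779.3$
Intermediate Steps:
$k{\left(j \right)} = \frac{4 j^{2}}{3}$ ($k{\left(j \right)} = \frac{\left(j + j\right) \left(j + j\right)}{3} = \frac{2 j 2 j}{3} = \frac{4 j^{2}}{3}$)
$42 \cdot 113 + k{\left(3 \left(-2\right) - E{\left(-1,-2 \right)} \right)} = 42 \cdot 113 + \frac{4 \left(3 \left(-2\right) - -1\right)^{2}}{3} = 4746 + \frac{4 \left(-6 + 1\right)^{2}}{3} = 4746 + \frac{4 \left(-5\right)^{2}}{3} = 4746 + \frac{4}{3} \cdot 25 = 4746 + \frac{100}{3} = \frac{14338}{3}$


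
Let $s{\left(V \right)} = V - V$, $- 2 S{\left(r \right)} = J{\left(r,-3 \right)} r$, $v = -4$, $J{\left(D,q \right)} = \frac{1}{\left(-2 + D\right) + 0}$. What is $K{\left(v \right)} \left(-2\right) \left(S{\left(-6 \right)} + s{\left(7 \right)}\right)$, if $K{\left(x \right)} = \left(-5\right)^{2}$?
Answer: $\frac{75}{4} \approx 18.75$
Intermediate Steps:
$J{\left(D,q \right)} = \frac{1}{-2 + D}$
$K{\left(x \right)} = 25$
$S{\left(r \right)} = - \frac{r}{2 \left(-2 + r\right)}$ ($S{\left(r \right)} = - \frac{\frac{1}{-2 + r} r}{2} = - \frac{r \frac{1}{-2 + r}}{2} = - \frac{r}{2 \left(-2 + r\right)}$)
$s{\left(V \right)} = 0$
$K{\left(v \right)} \left(-2\right) \left(S{\left(-6 \right)} + s{\left(7 \right)}\right) = 25 \left(-2\right) \left(\left(-1\right) \left(-6\right) \frac{1}{-4 + 2 \left(-6\right)} + 0\right) = - 50 \left(\left(-1\right) \left(-6\right) \frac{1}{-4 - 12} + 0\right) = - 50 \left(\left(-1\right) \left(-6\right) \frac{1}{-16} + 0\right) = - 50 \left(\left(-1\right) \left(-6\right) \left(- \frac{1}{16}\right) + 0\right) = - 50 \left(- \frac{3}{8} + 0\right) = \left(-50\right) \left(- \frac{3}{8}\right) = \frac{75}{4}$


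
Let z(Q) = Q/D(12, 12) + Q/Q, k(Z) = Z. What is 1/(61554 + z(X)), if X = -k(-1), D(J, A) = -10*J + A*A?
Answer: 24/1477321 ≈ 1.6246e-5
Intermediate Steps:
D(J, A) = A² - 10*J (D(J, A) = -10*J + A² = A² - 10*J)
X = 1 (X = -1*(-1) = 1)
z(Q) = 1 + Q/24 (z(Q) = Q/(12² - 10*12) + Q/Q = Q/(144 - 120) + 1 = Q/24 + 1 = 1 + Q/24)
1/(61554 + z(X)) = 1/(61554 + (1 + (1/24)*1)) = 1/(61554 + (1 + 1/24)) = 1/(61554 + 25/24) = 1/(1477321/24) = 24/1477321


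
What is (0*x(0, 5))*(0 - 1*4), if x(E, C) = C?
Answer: 0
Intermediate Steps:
(0*x(0, 5))*(0 - 1*4) = (0*5)*(0 - 1*4) = 0*(0 - 4) = 0*(-4) = 0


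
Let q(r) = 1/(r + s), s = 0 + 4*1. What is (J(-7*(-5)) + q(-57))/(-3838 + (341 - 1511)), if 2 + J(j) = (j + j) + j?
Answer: -2729/132712 ≈ -0.020563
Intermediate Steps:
s = 4 (s = 0 + 4 = 4)
q(r) = 1/(4 + r) (q(r) = 1/(r + 4) = 1/(4 + r))
J(j) = -2 + 3*j (J(j) = -2 + ((j + j) + j) = -2 + (2*j + j) = -2 + 3*j)
(J(-7*(-5)) + q(-57))/(-3838 + (341 - 1511)) = ((-2 + 3*(-7*(-5))) + 1/(4 - 57))/(-3838 + (341 - 1511)) = ((-2 + 3*35) + 1/(-53))/(-3838 - 1170) = ((-2 + 105) - 1/53)/(-5008) = (103 - 1/53)*(-1/5008) = (5458/53)*(-1/5008) = -2729/132712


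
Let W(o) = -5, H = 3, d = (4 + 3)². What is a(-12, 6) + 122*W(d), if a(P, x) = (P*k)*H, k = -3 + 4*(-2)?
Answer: -214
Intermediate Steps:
d = 49 (d = 7² = 49)
k = -11 (k = -3 - 8 = -11)
a(P, x) = -33*P (a(P, x) = (P*(-11))*3 = -11*P*3 = -33*P)
a(-12, 6) + 122*W(d) = -33*(-12) + 122*(-5) = 396 - 610 = -214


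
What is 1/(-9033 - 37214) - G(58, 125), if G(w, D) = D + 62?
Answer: -8648190/46247 ≈ -187.00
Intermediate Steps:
G(w, D) = 62 + D
1/(-9033 - 37214) - G(58, 125) = 1/(-9033 - 37214) - (62 + 125) = 1/(-46247) - 1*187 = -1/46247 - 187 = -8648190/46247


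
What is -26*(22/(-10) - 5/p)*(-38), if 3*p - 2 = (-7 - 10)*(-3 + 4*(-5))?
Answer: -1448408/655 ≈ -2211.3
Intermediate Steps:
p = 131 (p = ⅔ + ((-7 - 10)*(-3 + 4*(-5)))/3 = ⅔ + (-17*(-3 - 20))/3 = ⅔ + (-17*(-23))/3 = ⅔ + (⅓)*391 = ⅔ + 391/3 = 131)
-26*(22/(-10) - 5/p)*(-38) = -26*(22/(-10) - 5/131)*(-38) = -26*(22*(-⅒) - 5*1/131)*(-38) = -26*(-11/5 - 5/131)*(-38) = -26*(-1466/655)*(-38) = (38116/655)*(-38) = -1448408/655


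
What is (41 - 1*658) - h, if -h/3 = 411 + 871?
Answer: 3229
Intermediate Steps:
h = -3846 (h = -3*(411 + 871) = -3*1282 = -3846)
(41 - 1*658) - h = (41 - 1*658) - 1*(-3846) = (41 - 658) + 3846 = -617 + 3846 = 3229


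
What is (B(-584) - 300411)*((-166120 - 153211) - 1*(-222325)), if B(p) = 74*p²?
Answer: -2419109727398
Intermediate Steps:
(B(-584) - 300411)*((-166120 - 153211) - 1*(-222325)) = (74*(-584)² - 300411)*((-166120 - 153211) - 1*(-222325)) = (74*341056 - 300411)*(-319331 + 222325) = (25238144 - 300411)*(-97006) = 24937733*(-97006) = -2419109727398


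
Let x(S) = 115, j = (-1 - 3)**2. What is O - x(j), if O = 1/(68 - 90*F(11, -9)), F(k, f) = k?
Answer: -106031/922 ≈ -115.00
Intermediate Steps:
j = 16 (j = (-4)**2 = 16)
O = -1/922 (O = 1/(68 - 90*11) = 1/(68 - 990) = 1/(-922) = -1/922 ≈ -0.0010846)
O - x(j) = -1/922 - 1*115 = -1/922 - 115 = -106031/922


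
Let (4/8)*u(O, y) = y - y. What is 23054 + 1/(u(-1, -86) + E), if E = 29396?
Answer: 677695385/29396 ≈ 23054.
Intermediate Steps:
u(O, y) = 0 (u(O, y) = 2*(y - y) = 2*0 = 0)
23054 + 1/(u(-1, -86) + E) = 23054 + 1/(0 + 29396) = 23054 + 1/29396 = 677695385/29396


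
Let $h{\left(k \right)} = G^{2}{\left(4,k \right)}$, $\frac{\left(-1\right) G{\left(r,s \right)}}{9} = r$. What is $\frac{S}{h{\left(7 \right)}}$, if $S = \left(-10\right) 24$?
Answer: $- \frac{5}{27} \approx -0.18519$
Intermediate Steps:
$G{\left(r,s \right)} = - 9 r$
$h{\left(k \right)} = 1296$ ($h{\left(k \right)} = \left(\left(-9\right) 4\right)^{2} = \left(-36\right)^{2} = 1296$)
$S = -240$
$\frac{S}{h{\left(7 \right)}} = - \frac{240}{1296} = \left(-240\right) \frac{1}{1296} = - \frac{5}{27}$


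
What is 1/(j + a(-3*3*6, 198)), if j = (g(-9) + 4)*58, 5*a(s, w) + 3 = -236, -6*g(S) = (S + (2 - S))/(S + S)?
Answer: 135/25012 ≈ 0.0053974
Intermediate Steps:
g(S) = -1/(6*S) (g(S) = -(S + (2 - S))/(6*(S + S)) = -1/(3*(2*S)) = -1/(2*S)/3 = -1/(6*S))
a(s, w) = -239/5 (a(s, w) = -⅗ + (⅕)*(-236) = -⅗ - 236/5 = -239/5)
j = 6293/27 (j = (-⅙/(-9) + 4)*58 = (-⅙*(-⅑) + 4)*58 = (1/54 + 4)*58 = (217/54)*58 = 6293/27 ≈ 233.07)
1/(j + a(-3*3*6, 198)) = 1/(6293/27 - 239/5) = 1/(25012/135) = 135/25012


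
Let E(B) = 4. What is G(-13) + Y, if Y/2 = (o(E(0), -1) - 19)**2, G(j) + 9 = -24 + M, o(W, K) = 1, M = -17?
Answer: 598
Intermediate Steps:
G(j) = -50 (G(j) = -9 + (-24 - 17) = -9 - 41 = -50)
Y = 648 (Y = 2*(1 - 19)**2 = 2*(-18)**2 = 2*324 = 648)
G(-13) + Y = -50 + 648 = 598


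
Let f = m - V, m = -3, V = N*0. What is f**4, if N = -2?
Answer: 81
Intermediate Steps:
V = 0 (V = -2*0 = 0)
f = -3 (f = -3 - 1*0 = -3 + 0 = -3)
f**4 = (-3)**4 = 81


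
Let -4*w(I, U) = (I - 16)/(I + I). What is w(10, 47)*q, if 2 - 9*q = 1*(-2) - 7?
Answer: 11/120 ≈ 0.091667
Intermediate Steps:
w(I, U) = -(-16 + I)/(8*I) (w(I, U) = -(I - 16)/(4*(I + I)) = -(-16 + I)/(4*(2*I)) = -(-16 + I)*1/(2*I)/4 = -(-16 + I)/(8*I))
q = 11/9 (q = 2/9 - (1*(-2) - 7)/9 = 2/9 - (-2 - 7)/9 = 2/9 - 1/9*(-9) = 2/9 + 1 = 11/9 ≈ 1.2222)
w(10, 47)*q = ((1/8)*(16 - 1*10)/10)*(11/9) = ((1/8)*(1/10)*(16 - 10))*(11/9) = ((1/8)*(1/10)*6)*(11/9) = (3/40)*(11/9) = 11/120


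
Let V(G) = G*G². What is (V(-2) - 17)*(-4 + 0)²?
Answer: -400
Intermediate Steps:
V(G) = G³
(V(-2) - 17)*(-4 + 0)² = ((-2)³ - 17)*(-4 + 0)² = (-8 - 17)*(-4)² = -25*16 = -400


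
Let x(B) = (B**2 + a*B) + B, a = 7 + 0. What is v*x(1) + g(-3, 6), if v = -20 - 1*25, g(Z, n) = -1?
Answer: -406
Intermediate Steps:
a = 7
x(B) = B**2 + 8*B (x(B) = (B**2 + 7*B) + B = B**2 + 8*B)
v = -45 (v = -20 - 25 = -45)
v*x(1) + g(-3, 6) = -45*(8 + 1) - 1 = -45*9 - 1 = -405 - 1 = -406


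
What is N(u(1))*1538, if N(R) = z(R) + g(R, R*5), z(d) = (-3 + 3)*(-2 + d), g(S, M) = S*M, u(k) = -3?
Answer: 69210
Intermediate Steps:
g(S, M) = M*S
z(d) = 0 (z(d) = 0*(-2 + d) = 0)
N(R) = 5*R**2 (N(R) = 0 + (R*5)*R = 0 + (5*R)*R = 0 + 5*R**2 = 5*R**2)
N(u(1))*1538 = (5*(-3)**2)*1538 = (5*9)*1538 = 45*1538 = 69210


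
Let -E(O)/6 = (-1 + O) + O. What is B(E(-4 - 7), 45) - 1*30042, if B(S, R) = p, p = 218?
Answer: -29824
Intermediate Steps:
E(O) = 6 - 12*O (E(O) = -6*((-1 + O) + O) = -6*(-1 + 2*O) = 6 - 12*O)
B(S, R) = 218
B(E(-4 - 7), 45) - 1*30042 = 218 - 1*30042 = 218 - 30042 = -29824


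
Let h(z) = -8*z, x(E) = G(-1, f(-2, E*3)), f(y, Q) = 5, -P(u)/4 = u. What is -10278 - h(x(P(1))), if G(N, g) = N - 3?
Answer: -10310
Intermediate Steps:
P(u) = -4*u
G(N, g) = -3 + N
x(E) = -4 (x(E) = -3 - 1 = -4)
-10278 - h(x(P(1))) = -10278 - (-8)*(-4) = -10278 - 1*32 = -10278 - 32 = -10310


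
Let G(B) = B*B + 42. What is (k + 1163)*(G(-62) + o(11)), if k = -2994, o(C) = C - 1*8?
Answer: -7120759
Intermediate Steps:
o(C) = -8 + C (o(C) = C - 8 = -8 + C)
G(B) = 42 + B**2 (G(B) = B**2 + 42 = 42 + B**2)
(k + 1163)*(G(-62) + o(11)) = (-2994 + 1163)*((42 + (-62)**2) + (-8 + 11)) = -1831*((42 + 3844) + 3) = -1831*(3886 + 3) = -1831*3889 = -7120759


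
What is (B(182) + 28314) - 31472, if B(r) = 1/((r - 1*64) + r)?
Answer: -947399/300 ≈ -3158.0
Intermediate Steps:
B(r) = 1/(-64 + 2*r) (B(r) = 1/((r - 64) + r) = 1/((-64 + r) + r) = 1/(-64 + 2*r))
(B(182) + 28314) - 31472 = (1/(2*(-32 + 182)) + 28314) - 31472 = ((½)/150 + 28314) - 31472 = ((½)*(1/150) + 28314) - 31472 = (1/300 + 28314) - 31472 = 8494201/300 - 31472 = -947399/300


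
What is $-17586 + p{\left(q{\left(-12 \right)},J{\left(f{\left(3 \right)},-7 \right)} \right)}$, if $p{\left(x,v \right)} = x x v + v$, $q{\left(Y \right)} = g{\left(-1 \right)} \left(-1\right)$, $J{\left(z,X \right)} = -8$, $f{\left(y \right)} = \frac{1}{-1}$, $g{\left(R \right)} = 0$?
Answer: $-17594$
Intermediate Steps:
$f{\left(y \right)} = -1$
$q{\left(Y \right)} = 0$ ($q{\left(Y \right)} = 0 \left(-1\right) = 0$)
$p{\left(x,v \right)} = v + v x^{2}$ ($p{\left(x,v \right)} = x^{2} v + v = v x^{2} + v = v + v x^{2}$)
$-17586 + p{\left(q{\left(-12 \right)},J{\left(f{\left(3 \right)},-7 \right)} \right)} = -17586 - 8 \left(1 + 0^{2}\right) = -17586 - 8 \left(1 + 0\right) = -17586 - 8 = -17594$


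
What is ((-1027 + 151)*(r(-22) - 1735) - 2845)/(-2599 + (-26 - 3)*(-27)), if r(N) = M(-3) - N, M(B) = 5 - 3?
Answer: -1495991/1816 ≈ -823.78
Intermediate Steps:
M(B) = 2
r(N) = 2 - N
((-1027 + 151)*(r(-22) - 1735) - 2845)/(-2599 + (-26 - 3)*(-27)) = ((-1027 + 151)*((2 - 1*(-22)) - 1735) - 2845)/(-2599 + (-26 - 3)*(-27)) = (-876*((2 + 22) - 1735) - 2845)/(-2599 - 29*(-27)) = (-876*(24 - 1735) - 2845)/(-2599 + 783) = (-876*(-1711) - 2845)/(-1816) = (1498836 - 2845)*(-1/1816) = 1495991*(-1/1816) = -1495991/1816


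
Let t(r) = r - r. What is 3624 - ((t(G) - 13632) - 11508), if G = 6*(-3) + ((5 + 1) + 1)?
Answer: 28764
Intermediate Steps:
G = -11 (G = -18 + (6 + 1) = -18 + 7 = -11)
t(r) = 0
3624 - ((t(G) - 13632) - 11508) = 3624 - ((0 - 13632) - 11508) = 3624 - (-13632 - 11508) = 3624 - 1*(-25140) = 3624 + 25140 = 28764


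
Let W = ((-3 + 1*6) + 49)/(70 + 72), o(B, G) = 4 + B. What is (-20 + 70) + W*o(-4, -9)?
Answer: 50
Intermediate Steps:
W = 26/71 (W = ((-3 + 6) + 49)/142 = (3 + 49)*(1/142) = 52*(1/142) = 26/71 ≈ 0.36620)
(-20 + 70) + W*o(-4, -9) = (-20 + 70) + 26*(4 - 4)/71 = 50 + (26/71)*0 = 50 + 0 = 50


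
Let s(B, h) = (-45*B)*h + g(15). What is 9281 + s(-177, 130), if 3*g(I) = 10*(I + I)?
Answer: 1044831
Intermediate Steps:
g(I) = 20*I/3 (g(I) = (10*(I + I))/3 = (10*(2*I))/3 = (20*I)/3 = 20*I/3)
s(B, h) = 100 - 45*B*h (s(B, h) = (-45*B)*h + (20/3)*15 = -45*B*h + 100 = 100 - 45*B*h)
9281 + s(-177, 130) = 9281 + (100 - 45*(-177)*130) = 9281 + (100 + 1035450) = 9281 + 1035550 = 1044831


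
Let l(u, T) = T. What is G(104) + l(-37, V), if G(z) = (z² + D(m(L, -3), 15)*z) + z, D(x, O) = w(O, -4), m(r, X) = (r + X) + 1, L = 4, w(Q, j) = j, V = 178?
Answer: 10682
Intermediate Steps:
m(r, X) = 1 + X + r (m(r, X) = (X + r) + 1 = 1 + X + r)
D(x, O) = -4
G(z) = z² - 3*z (G(z) = (z² - 4*z) + z = z² - 3*z)
G(104) + l(-37, V) = 104*(-3 + 104) + 178 = 104*101 + 178 = 10504 + 178 = 10682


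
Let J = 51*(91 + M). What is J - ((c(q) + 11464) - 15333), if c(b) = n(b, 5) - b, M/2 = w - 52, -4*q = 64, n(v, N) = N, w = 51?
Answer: 8387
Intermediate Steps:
q = -16 (q = -¼*64 = -16)
M = -2 (M = 2*(51 - 52) = 2*(-1) = -2)
c(b) = 5 - b
J = 4539 (J = 51*(91 - 2) = 51*89 = 4539)
J - ((c(q) + 11464) - 15333) = 4539 - (((5 - 1*(-16)) + 11464) - 15333) = 4539 - (((5 + 16) + 11464) - 15333) = 4539 - ((21 + 11464) - 15333) = 4539 - (11485 - 15333) = 4539 - 1*(-3848) = 4539 + 3848 = 8387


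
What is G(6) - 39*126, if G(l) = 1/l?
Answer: -29483/6 ≈ -4913.8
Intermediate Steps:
G(6) - 39*126 = 1/6 - 39*126 = ⅙ - 4914 = -29483/6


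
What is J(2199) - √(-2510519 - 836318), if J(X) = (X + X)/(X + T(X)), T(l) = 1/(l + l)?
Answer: 19342404/9671203 - I*√3346837 ≈ 2.0 - 1829.4*I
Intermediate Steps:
T(l) = 1/(2*l)
J(X) = 2*X/(X + 1/(2*X)) (J(X) = (X + X)/(X + 1/(2*X)) = (2*X)/(X + 1/(2*X)) = 2*X/(X + 1/(2*X)))
J(2199) - √(-2510519 - 836318) = 4*2199²/(1 + 2*2199²) - √(-2510519 - 836318) = 4*4835601/(1 + 2*4835601) - √(-3346837) = 4*4835601/(1 + 9671202) - I*√3346837 = 4*4835601/9671203 - I*√3346837 = 4*4835601*(1/9671203) - I*√3346837 = 19342404/9671203 - I*√3346837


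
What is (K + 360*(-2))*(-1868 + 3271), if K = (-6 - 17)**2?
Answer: -267973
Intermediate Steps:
K = 529 (K = (-23)**2 = 529)
(K + 360*(-2))*(-1868 + 3271) = (529 + 360*(-2))*(-1868 + 3271) = (529 - 720)*1403 = -191*1403 = -267973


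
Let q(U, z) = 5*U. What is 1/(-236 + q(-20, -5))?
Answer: -1/336 ≈ -0.0029762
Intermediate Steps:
1/(-236 + q(-20, -5)) = 1/(-236 + 5*(-20)) = 1/(-236 - 100) = 1/(-336) = -1/336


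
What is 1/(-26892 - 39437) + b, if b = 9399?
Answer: 623426270/66329 ≈ 9399.0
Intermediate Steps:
1/(-26892 - 39437) + b = 1/(-26892 - 39437) + 9399 = 1/(-66329) + 9399 = -1/66329 + 9399 = 623426270/66329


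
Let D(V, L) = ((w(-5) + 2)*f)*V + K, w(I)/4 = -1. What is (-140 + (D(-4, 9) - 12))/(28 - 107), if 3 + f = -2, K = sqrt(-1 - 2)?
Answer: 192/79 - I*sqrt(3)/79 ≈ 2.4304 - 0.021925*I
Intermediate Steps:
w(I) = -4 (w(I) = 4*(-1) = -4)
K = I*sqrt(3) (K = sqrt(-3) = I*sqrt(3) ≈ 1.732*I)
f = -5 (f = -3 - 2 = -5)
D(V, L) = 10*V + I*sqrt(3) (D(V, L) = ((-4 + 2)*(-5))*V + I*sqrt(3) = (-2*(-5))*V + I*sqrt(3) = 10*V + I*sqrt(3))
(-140 + (D(-4, 9) - 12))/(28 - 107) = (-140 + ((10*(-4) + I*sqrt(3)) - 12))/(28 - 107) = (-140 + ((-40 + I*sqrt(3)) - 12))/(-79) = (-140 + (-52 + I*sqrt(3)))*(-1/79) = (-192 + I*sqrt(3))*(-1/79) = 192/79 - I*sqrt(3)/79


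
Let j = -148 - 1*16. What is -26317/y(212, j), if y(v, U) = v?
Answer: -26317/212 ≈ -124.14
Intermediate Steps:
j = -164 (j = -148 - 16 = -164)
-26317/y(212, j) = -26317/212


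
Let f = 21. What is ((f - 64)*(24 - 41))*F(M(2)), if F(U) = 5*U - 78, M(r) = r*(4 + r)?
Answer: -13158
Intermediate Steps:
F(U) = -78 + 5*U
((f - 64)*(24 - 41))*F(M(2)) = ((21 - 64)*(24 - 41))*(-78 + 5*(2*(4 + 2))) = (-43*(-17))*(-78 + 5*(2*6)) = 731*(-78 + 5*12) = 731*(-78 + 60) = 731*(-18) = -13158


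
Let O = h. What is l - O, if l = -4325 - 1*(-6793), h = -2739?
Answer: 5207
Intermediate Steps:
O = -2739
l = 2468 (l = -4325 + 6793 = 2468)
l - O = 2468 - 1*(-2739) = 2468 + 2739 = 5207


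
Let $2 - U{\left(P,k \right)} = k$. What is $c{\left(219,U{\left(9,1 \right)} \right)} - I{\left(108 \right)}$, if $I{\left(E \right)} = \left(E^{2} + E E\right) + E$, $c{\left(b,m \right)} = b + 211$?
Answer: $-23006$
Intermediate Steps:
$U{\left(P,k \right)} = 2 - k$
$c{\left(b,m \right)} = 211 + b$
$I{\left(E \right)} = E + 2 E^{2}$ ($I{\left(E \right)} = \left(E^{2} + E^{2}\right) + E = 2 E^{2} + E = E + 2 E^{2}$)
$c{\left(219,U{\left(9,1 \right)} \right)} - I{\left(108 \right)} = \left(211 + 219\right) - 108 \left(1 + 2 \cdot 108\right) = 430 - 108 \left(1 + 216\right) = 430 - 108 \cdot 217 = 430 - 23436 = -23006$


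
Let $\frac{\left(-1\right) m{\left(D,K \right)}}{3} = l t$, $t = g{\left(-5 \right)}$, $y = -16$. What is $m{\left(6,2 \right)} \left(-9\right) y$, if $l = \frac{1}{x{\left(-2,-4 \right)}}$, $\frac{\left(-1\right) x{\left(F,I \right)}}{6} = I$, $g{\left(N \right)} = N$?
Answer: $90$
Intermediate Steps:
$x{\left(F,I \right)} = - 6 I$
$t = -5$
$l = \frac{1}{24}$ ($l = \frac{1}{\left(-6\right) \left(-4\right)} = \frac{1}{24} \approx 0.041667$)
$m{\left(D,K \right)} = \frac{5}{8}$ ($m{\left(D,K \right)} = - 3 \cdot \frac{1}{24} \left(-5\right) = \left(-3\right) \left(- \frac{5}{24}\right) = \frac{5}{8}$)
$m{\left(6,2 \right)} \left(-9\right) y = \frac{5}{8} \left(-9\right) \left(-16\right) = \left(- \frac{45}{8}\right) \left(-16\right) = 90$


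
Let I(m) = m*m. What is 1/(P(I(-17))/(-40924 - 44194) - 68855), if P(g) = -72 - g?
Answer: -85118/5860799529 ≈ -1.4523e-5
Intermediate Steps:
I(m) = m²
1/(P(I(-17))/(-40924 - 44194) - 68855) = 1/((-72 - 1*(-17)²)/(-40924 - 44194) - 68855) = 1/((-72 - 1*289)/(-85118) - 68855) = 1/((-72 - 289)*(-1/85118) - 68855) = 1/(-361*(-1/85118) - 68855) = 1/(361/85118 - 68855) = 1/(-5860799529/85118) = -85118/5860799529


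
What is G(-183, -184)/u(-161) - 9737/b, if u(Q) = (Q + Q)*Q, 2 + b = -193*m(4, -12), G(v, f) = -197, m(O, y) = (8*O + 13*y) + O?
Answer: -127336920/300139259 ≈ -0.42426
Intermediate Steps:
m(O, y) = 9*O + 13*y
b = 23158 (b = -2 - 193*(9*4 + 13*(-12)) = -2 - 193*(36 - 156) = -2 - 193*(-120) = -2 + 23160 = 23158)
u(Q) = 2*Q² (u(Q) = (2*Q)*Q = 2*Q²)
G(-183, -184)/u(-161) - 9737/b = -197/(2*(-161)²) - 9737/23158 = -197/(2*25921) - 9737*1/23158 = -197/51842 - 9737/23158 = -127336920/300139259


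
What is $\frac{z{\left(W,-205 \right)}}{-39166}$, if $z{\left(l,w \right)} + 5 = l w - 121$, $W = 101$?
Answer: $\frac{20831}{39166} \approx 0.53186$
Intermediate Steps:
$z{\left(l,w \right)} = -126 + l w$ ($z{\left(l,w \right)} = -5 + \left(l w - 121\right) = -5 + \left(-121 + l w\right) = -126 + l w$)
$\frac{z{\left(W,-205 \right)}}{-39166} = \frac{-126 + 101 \left(-205\right)}{-39166} = \left(-126 - 20705\right) \left(- \frac{1}{39166}\right) = \left(-20831\right) \left(- \frac{1}{39166}\right) = \frac{20831}{39166}$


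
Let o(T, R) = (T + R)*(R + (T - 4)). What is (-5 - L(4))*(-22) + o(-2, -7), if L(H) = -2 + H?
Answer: 271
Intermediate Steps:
o(T, R) = (R + T)*(-4 + R + T) (o(T, R) = (R + T)*(R + (-4 + T)) = (R + T)*(-4 + R + T))
(-5 - L(4))*(-22) + o(-2, -7) = (-5 - (-2 + 4))*(-22) + ((-7)**2 + (-2)**2 - 4*(-7) - 4*(-2) + 2*(-7)*(-2)) = (-5 - 1*2)*(-22) + (49 + 4 + 28 + 8 + 28) = (-5 - 2)*(-22) + 117 = -7*(-22) + 117 = 154 + 117 = 271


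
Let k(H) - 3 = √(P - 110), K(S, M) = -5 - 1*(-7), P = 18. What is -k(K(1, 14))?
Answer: -3 - 2*I*√23 ≈ -3.0 - 9.5917*I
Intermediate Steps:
K(S, M) = 2 (K(S, M) = -5 + 7 = 2)
k(H) = 3 + 2*I*√23 (k(H) = 3 + √(18 - 110) = 3 + √(-92) = 3 + 2*I*√23)
-k(K(1, 14)) = -(3 + 2*I*√23) = -3 - 2*I*√23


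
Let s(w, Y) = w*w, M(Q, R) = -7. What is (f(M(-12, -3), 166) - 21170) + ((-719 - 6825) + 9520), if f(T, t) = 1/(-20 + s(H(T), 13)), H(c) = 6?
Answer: -307103/16 ≈ -19194.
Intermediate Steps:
s(w, Y) = w²
f(T, t) = 1/16 (f(T, t) = 1/(-20 + 6²) = 1/(-20 + 36) = 1/16)
(f(M(-12, -3), 166) - 21170) + ((-719 - 6825) + 9520) = (1/16 - 21170) + ((-719 - 6825) + 9520) = -338719/16 + (-7544 + 9520) = -338719/16 + 1976 = -307103/16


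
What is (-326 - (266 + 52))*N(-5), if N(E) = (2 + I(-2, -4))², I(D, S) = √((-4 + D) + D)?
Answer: 2576 - 5152*I*√2 ≈ 2576.0 - 7286.0*I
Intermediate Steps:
I(D, S) = √(-4 + 2*D)
N(E) = (2 + 2*I*√2)² (N(E) = (2 + √(-4 + 2*(-2)))² = (2 + √(-4 - 4))² = (2 + √(-8))² = (2 + 2*I*√2)²)
(-326 - (266 + 52))*N(-5) = (-326 - (266 + 52))*(-4 + 8*I*√2) = (-326 - 1*318)*(-4 + 8*I*√2) = (-326 - 318)*(-4 + 8*I*√2) = -644*(-4 + 8*I*√2) = 2576 - 5152*I*√2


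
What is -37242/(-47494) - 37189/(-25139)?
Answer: 1351240502/596975833 ≈ 2.2635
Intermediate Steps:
-37242/(-47494) - 37189/(-25139) = -37242*(-1/47494) - 37189*(-1/25139) = 18621/23747 + 37189/25139 = 1351240502/596975833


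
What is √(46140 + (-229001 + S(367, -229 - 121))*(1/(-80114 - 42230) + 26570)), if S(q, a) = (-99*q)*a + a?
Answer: √1241543690583408306266/61172 ≈ 5.7601e+5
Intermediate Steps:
S(q, a) = a - 99*a*q (S(q, a) = -99*a*q + a = a - 99*a*q)
√(46140 + (-229001 + S(367, -229 - 121))*(1/(-80114 - 42230) + 26570)) = √(46140 + (-229001 + (-229 - 121)*(1 - 99*367))*(1/(-80114 - 42230) + 26570)) = √(46140 + (-229001 - 350*(1 - 36333))*(1/(-122344) + 26570)) = √(46140 + (-229001 - 350*(-36332))*(-1/122344 + 26570)) = √(46140 + (-229001 + 12716200)*(3250680079/122344)) = √(46140 + 12487199*(3250680079/122344)) = √(46140 + 40591889031808721/122344) = √(40591894676760881/122344) = √1241543690583408306266/61172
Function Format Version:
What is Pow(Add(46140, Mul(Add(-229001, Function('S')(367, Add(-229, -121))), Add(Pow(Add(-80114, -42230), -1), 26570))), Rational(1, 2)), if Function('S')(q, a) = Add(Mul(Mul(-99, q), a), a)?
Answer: Mul(Rational(1, 61172), Pow(1241543690583408306266, Rational(1, 2))) ≈ 5.7601e+5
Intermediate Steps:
Function('S')(q, a) = Add(a, Mul(-99, a, q)) (Function('S')(q, a) = Add(Mul(-99, a, q), a) = Add(a, Mul(-99, a, q)))
Pow(Add(46140, Mul(Add(-229001, Function('S')(367, Add(-229, -121))), Add(Pow(Add(-80114, -42230), -1), 26570))), Rational(1, 2)) = Pow(Add(46140, Mul(Add(-229001, Mul(Add(-229, -121), Add(1, Mul(-99, 367)))), Add(Pow(Add(-80114, -42230), -1), 26570))), Rational(1, 2)) = Pow(Add(46140, Mul(Add(-229001, Mul(-350, Add(1, -36333))), Add(Pow(-122344, -1), 26570))), Rational(1, 2)) = Pow(Add(46140, Mul(Add(-229001, Mul(-350, -36332)), Add(Rational(-1, 122344), 26570))), Rational(1, 2)) = Pow(Add(46140, Mul(Add(-229001, 12716200), Rational(3250680079, 122344))), Rational(1, 2)) = Pow(Add(46140, Mul(12487199, Rational(3250680079, 122344))), Rational(1, 2)) = Pow(Add(46140, Rational(40591889031808721, 122344)), Rational(1, 2)) = Pow(Rational(40591894676760881, 122344), Rational(1, 2)) = Mul(Rational(1, 61172), Pow(1241543690583408306266, Rational(1, 2)))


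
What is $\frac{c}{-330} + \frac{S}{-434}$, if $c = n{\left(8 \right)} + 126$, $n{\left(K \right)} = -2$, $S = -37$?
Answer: $- \frac{20803}{71610} \approx -0.2905$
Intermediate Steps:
$c = 124$ ($c = -2 + 126 = 124$)
$\frac{c}{-330} + \frac{S}{-434} = \frac{124}{-330} - \frac{37}{-434} = 124 \left(- \frac{1}{330}\right) - - \frac{37}{434} = - \frac{62}{165} + \frac{37}{434} = - \frac{20803}{71610}$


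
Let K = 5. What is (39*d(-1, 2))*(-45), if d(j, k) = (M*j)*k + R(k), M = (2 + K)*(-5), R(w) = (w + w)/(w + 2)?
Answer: -124605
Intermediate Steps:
R(w) = 2*w/(2 + w) (R(w) = (2*w)/(2 + w) = 2*w/(2 + w))
M = -35 (M = (2 + 5)*(-5) = 7*(-5) = -35)
d(j, k) = -35*j*k + 2*k/(2 + k) (d(j, k) = (-35*j)*k + 2*k/(2 + k) = -35*j*k + 2*k/(2 + k))
(39*d(-1, 2))*(-45) = (39*(2*(2 - 35*(-1)*(2 + 2))/(2 + 2)))*(-45) = (39*(2*(2 - 35*(-1)*4)/4))*(-45) = (39*(2*(¼)*(2 + 140)))*(-45) = (39*(2*(¼)*142))*(-45) = (39*71)*(-45) = 2769*(-45) = -124605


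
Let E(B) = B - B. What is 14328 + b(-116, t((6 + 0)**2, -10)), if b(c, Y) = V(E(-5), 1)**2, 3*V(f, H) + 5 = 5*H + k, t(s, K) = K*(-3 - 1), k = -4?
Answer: 128968/9 ≈ 14330.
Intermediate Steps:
E(B) = 0
t(s, K) = -4*K (t(s, K) = K*(-4) = -4*K)
V(f, H) = -3 + 5*H/3 (V(f, H) = -5/3 + (5*H - 4)/3 = -5/3 + (-4 + 5*H)/3 = -5/3 + (-4/3 + 5*H/3) = -3 + 5*H/3)
b(c, Y) = 16/9 (b(c, Y) = (-3 + (5/3)*1)**2 = (-3 + 5/3)**2 = (-4/3)**2 = 16/9)
14328 + b(-116, t((6 + 0)**2, -10)) = 14328 + 16/9 = 128968/9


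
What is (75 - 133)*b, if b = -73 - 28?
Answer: 5858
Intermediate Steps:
b = -101
(75 - 133)*b = (75 - 133)*(-101) = -58*(-101) = 5858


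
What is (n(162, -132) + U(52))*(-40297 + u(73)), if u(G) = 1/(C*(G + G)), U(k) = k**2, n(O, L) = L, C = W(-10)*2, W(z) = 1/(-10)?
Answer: -7566009962/73 ≈ -1.0364e+8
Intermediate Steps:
W(z) = -1/10
C = -1/5 (C = -1/10*2 = -1/5 ≈ -0.20000)
u(G) = -5/(2*G) (u(G) = 1/(-(G + G)/5) = 1/(-2*G/5) = -5/(2*G))
(n(162, -132) + U(52))*(-40297 + u(73)) = (-132 + 52**2)*(-40297 - 5/2/73) = (-132 + 2704)*(-40297 - 5/2*1/73) = 2572*(-40297 - 5/146) = 2572*(-5883367/146) = -7566009962/73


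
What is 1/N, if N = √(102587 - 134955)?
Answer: -I*√7/476 ≈ -0.0055583*I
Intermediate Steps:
N = 68*I*√7 (N = √(-32368) = 68*I*√7 ≈ 179.91*I)
1/N = 1/(68*I*√7) = -I*√7/476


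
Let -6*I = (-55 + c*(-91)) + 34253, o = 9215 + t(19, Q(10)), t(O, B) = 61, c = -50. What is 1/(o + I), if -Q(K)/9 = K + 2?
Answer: 1/2818 ≈ 0.00035486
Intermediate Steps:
Q(K) = -18 - 9*K (Q(K) = -9*(K + 2) = -9*(2 + K) = -18 - 9*K)
o = 9276 (o = 9215 + 61 = 9276)
I = -6458 (I = -((-55 - 50*(-91)) + 34253)/6 = -((-55 + 4550) + 34253)/6 = -(4495 + 34253)/6 = -⅙*38748 = -6458)
1/(o + I) = 1/(9276 - 6458) = 1/2818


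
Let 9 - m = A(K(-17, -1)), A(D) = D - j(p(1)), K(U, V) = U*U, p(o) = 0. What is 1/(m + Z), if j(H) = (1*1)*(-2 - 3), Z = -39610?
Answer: -1/39895 ≈ -2.5066e-5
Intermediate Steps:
j(H) = -5 (j(H) = 1*(-5) = -5)
K(U, V) = U**2
A(D) = 5 + D (A(D) = D - 1*(-5) = D + 5 = 5 + D)
m = -285 (m = 9 - (5 + (-17)**2) = 9 - (5 + 289) = 9 - 1*294 = 9 - 294 = -285)
1/(m + Z) = 1/(-285 - 39610) = 1/(-39895) = -1/39895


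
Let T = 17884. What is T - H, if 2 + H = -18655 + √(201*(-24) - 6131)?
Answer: 36541 - I*√10955 ≈ 36541.0 - 104.67*I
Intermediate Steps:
H = -18657 + I*√10955 (H = -2 + (-18655 + √(201*(-24) - 6131)) = -2 + (-18655 + √(-4824 - 6131)) = -2 + (-18655 + √(-10955)) = -2 + (-18655 + I*√10955) = -18657 + I*√10955 ≈ -18657.0 + 104.67*I)
T - H = 17884 - (-18657 + I*√10955) = 17884 + (18657 - I*√10955) = 36541 - I*√10955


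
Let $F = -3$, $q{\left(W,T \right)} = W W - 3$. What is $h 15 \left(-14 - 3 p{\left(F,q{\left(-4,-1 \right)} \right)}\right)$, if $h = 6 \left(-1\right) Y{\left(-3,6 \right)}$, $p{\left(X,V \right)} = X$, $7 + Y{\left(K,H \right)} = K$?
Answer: $-4500$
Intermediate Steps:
$q{\left(W,T \right)} = -3 + W^{2}$ ($q{\left(W,T \right)} = W^{2} - 3 = -3 + W^{2}$)
$Y{\left(K,H \right)} = -7 + K$
$h = 60$ ($h = 6 \left(-1\right) \left(-7 - 3\right) = \left(-6\right) \left(-10\right) = 60$)
$h 15 \left(-14 - 3 p{\left(F,q{\left(-4,-1 \right)} \right)}\right) = 60 \cdot 15 \left(-14 - -9\right) = 60 \cdot 15 \left(-14 + 9\right) = 60 \cdot 15 \left(-5\right) = 60 \left(-75\right) = -4500$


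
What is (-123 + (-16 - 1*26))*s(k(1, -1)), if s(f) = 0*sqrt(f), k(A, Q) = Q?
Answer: 0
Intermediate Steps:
s(f) = 0
(-123 + (-16 - 1*26))*s(k(1, -1)) = (-123 + (-16 - 1*26))*0 = (-123 + (-16 - 26))*0 = (-123 - 42)*0 = -165*0 = 0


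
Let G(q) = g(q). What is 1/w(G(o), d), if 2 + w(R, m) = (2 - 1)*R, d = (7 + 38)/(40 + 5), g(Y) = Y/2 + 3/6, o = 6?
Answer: ⅔ ≈ 0.66667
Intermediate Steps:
g(Y) = ½ + Y/2 (g(Y) = Y*(½) + 3*(⅙) = Y/2 + ½ = ½ + Y/2)
d = 1 (d = 45/45 = 45*(1/45) = 1)
G(q) = ½ + q/2
w(R, m) = -2 + R (w(R, m) = -2 + (2 - 1)*R = -2 + 1*R = -2 + R)
1/w(G(o), d) = 1/(-2 + (½ + (½)*6)) = 1/(-2 + (½ + 3)) = 1/(-2 + 7/2) = 1/(3/2) = ⅔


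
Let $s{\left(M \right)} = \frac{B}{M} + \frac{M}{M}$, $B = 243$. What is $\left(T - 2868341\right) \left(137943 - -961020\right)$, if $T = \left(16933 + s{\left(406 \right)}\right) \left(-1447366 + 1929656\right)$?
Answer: $\frac{1821418411854045096}{203} \approx 8.9725 \cdot 10^{15}$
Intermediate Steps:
$s{\left(M \right)} = 1 + \frac{243}{M}$ ($s{\left(M \right)} = \frac{243}{M} + \frac{M}{M} = \frac{243}{M} + 1 = 1 + \frac{243}{M}$)
$T = \frac{1657979666815}{203}$ ($T = \left(16933 + \frac{243 + 406}{406}\right) \left(-1447366 + 1929656\right) = \left(16933 + \frac{1}{406} \cdot 649\right) 482290 = \left(16933 + \frac{649}{406}\right) 482290 = \frac{6875447}{406} \cdot 482290 = \frac{1657979666815}{203} \approx 8.1674 \cdot 10^{9}$)
$\left(T - 2868341\right) \left(137943 - -961020\right) = \left(\frac{1657979666815}{203} - 2868341\right) \left(137943 - -961020\right) = \frac{1657397393592 \left(137943 + 961020\right)}{203} = \frac{1657397393592}{203} \cdot 1098963 = \frac{1821418411854045096}{203}$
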